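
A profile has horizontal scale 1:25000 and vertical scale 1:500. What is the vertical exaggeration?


VE = horizontal_scale / vertical_scale = 25000 / 500 = 50.0

50.0x


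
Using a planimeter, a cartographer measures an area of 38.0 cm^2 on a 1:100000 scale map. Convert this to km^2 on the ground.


ground_area = 38.0 * (100000/100)^2 = 38000000.0 m^2 = 38.0 km^2

38.0 km^2


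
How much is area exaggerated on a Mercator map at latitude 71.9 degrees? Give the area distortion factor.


area_distortion = 1/cos^2(71.9) = 10.361

10.361


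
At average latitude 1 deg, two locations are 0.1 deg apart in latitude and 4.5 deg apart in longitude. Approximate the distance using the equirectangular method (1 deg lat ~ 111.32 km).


dlat_km = 0.1 * 111.32 = 11.132
dlon_km = 4.5 * 111.32 * cos(1) ≈ 500.864
dist = sqrt(11.132^2 + 500.864^2) ≈ 501.0 km

501.0 km


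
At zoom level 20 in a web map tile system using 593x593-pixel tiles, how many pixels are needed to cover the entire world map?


tiles per axis = 2^20 = 1048576
total tiles = 1048576^2 = 1099511627776
pixels per axis = 1048576 * 593 = 621805568
total pixels = 621805568^2 = 386642164395802624

386642164395802624 pixels


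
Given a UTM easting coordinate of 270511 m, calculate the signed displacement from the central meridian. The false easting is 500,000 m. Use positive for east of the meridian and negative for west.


displacement = 270511 - 500000 = -229489 m

-229489 m


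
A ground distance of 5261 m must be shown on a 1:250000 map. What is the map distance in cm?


map_cm = 5261 * 100 / 250000 = 2.1044 cm ≈ 2.1 cm

2.1 cm


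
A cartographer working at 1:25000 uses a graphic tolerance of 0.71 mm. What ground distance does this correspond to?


ground = 0.71 mm * 25000 / 1000 = 17.75 m

17.75 m


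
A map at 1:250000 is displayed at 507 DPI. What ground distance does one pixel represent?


pixel_cm = 2.54 / 507 ≈ 0.00501 cm
ground = pixel_cm * 250000 / 100 = 2.54 * 250000 / (507 * 100) = 635000 / 50700 ≈ 12.52 m

12.52 m


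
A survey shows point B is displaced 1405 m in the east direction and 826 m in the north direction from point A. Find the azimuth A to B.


az = atan2(1405, 826) = 59.5 deg
adjusted to 0-360: 59.5 degrees

59.5 degrees


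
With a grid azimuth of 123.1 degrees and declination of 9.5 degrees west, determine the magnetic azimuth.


magnetic azimuth = grid azimuth - declination (east +ve)
mag_az = 123.1 - -9.5 = 132.6 degrees

132.6 degrees


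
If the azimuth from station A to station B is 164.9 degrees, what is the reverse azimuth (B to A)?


back azimuth = (164.9 + 180) mod 360 = 344.9 degrees

344.9 degrees


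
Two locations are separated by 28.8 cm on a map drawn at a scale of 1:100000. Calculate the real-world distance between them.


ground = 28.8 cm * 100000 / 100 = 28800.0 m = 28.8 km

28.8 km


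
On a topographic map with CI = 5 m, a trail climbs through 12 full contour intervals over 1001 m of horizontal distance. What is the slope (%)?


elevation change = 12 * 5 = 60 m
slope = 60 / 1001 * 100 = 6.0%

6.0%


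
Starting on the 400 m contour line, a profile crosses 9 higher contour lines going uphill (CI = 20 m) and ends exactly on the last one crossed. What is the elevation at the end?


elevation = 400 + 9 * 20 = 580 m

580 m


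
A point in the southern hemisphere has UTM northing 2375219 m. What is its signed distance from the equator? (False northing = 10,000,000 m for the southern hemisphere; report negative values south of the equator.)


For southern: actual = 2375219 - 10000000 = -7624781 m

-7624781 m


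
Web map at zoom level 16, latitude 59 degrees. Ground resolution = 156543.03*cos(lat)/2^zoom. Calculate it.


res = 156543.03 * cos(59) / 2^16 = 156543.03 * 0.51503807 / 65536 = 1.23 m/pixel

1.23 m/pixel


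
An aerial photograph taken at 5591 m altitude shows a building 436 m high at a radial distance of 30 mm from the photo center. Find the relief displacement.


d = h * r / H = 436 * 30 / 5591 = 2.34 mm

2.34 mm


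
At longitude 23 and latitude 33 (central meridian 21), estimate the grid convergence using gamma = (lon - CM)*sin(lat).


gamma = (23 - 21) * sin(33) = 2 * 0.544639 = 1.089 degrees

1.089 degrees


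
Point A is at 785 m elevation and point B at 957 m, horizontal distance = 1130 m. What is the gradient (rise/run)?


gradient = (957 - 785) / 1130 = 172 / 1130 = 0.1522

0.1522


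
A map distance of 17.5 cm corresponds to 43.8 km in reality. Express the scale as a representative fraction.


ground = 43.8 km = 4380000 cm; RF denominator = ground / map = 4380000 / 17.5 ≈ 250286; RF = 1:250286

1:250286


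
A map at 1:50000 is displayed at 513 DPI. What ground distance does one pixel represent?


pixel_cm = 2.54 / 513 ≈ 0.004951 cm
ground = pixel_cm * 50000 / 100 = 2.54 * 50000 / (513 * 100) = 127000 / 51300 ≈ 2.48 m

2.48 m


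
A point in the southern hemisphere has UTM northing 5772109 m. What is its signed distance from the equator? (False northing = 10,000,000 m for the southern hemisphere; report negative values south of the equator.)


For southern: actual = 5772109 - 10000000 = -4227891 m

-4227891 m


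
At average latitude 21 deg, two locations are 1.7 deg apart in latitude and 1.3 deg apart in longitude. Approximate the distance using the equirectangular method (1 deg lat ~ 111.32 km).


dlat_km = 1.7 * 111.32 = 189.244
dlon_km = 1.3 * 111.32 * cos(21) ≈ 135.104
dist = sqrt(189.244^2 + 135.104^2) ≈ 232.5 km

232.5 km


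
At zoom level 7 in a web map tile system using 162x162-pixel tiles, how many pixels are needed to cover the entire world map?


tiles per axis = 2^7 = 128
total tiles = 128^2 = 16384
pixels per axis = 128 * 162 = 20736
total pixels = 20736^2 = 429981696

429981696 pixels


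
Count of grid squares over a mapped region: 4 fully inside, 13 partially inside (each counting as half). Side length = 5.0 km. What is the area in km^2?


effective squares = 4 + 13 * 0.5 = 10.5
area = 10.5 * 25.0 = 262.5 km^2

262.5 km^2


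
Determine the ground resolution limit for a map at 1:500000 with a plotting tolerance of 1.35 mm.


ground = 1.35 mm * 500000 / 1000 = 675.0 m

675.0 m


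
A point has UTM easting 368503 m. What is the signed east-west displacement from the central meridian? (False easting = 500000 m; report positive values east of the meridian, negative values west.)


displacement = 368503 - 500000 = -131497 m

-131497 m


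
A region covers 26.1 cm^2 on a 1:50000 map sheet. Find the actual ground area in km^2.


ground_area = 26.1 * (50000/100)^2 = 6525000.0 m^2 = 6.525 km^2

6.525 km^2


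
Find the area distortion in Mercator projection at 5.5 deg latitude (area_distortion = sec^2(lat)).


area_distortion = 1/cos^2(5.5) = 1.009

1.009


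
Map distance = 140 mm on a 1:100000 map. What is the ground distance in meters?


ground = 140 mm * 100000 / 1000 = 14000.0 m

14000.0 m


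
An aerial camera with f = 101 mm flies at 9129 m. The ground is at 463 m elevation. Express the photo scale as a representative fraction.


scale = f / (H - h) = 101 mm / 8666 m = 101 / 8666000 = 1:85802

1:85802


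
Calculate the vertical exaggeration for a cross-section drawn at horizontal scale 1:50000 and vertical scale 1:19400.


VE = horizontal_scale / vertical_scale = 50000 / 19400 ≈ 2.6

2.6x


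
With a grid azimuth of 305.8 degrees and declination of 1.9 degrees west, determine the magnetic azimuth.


magnetic azimuth = grid azimuth - declination (east +ve)
mag_az = 305.8 - -1.9 = 307.7 degrees

307.7 degrees


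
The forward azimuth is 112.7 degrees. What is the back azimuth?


back azimuth = (112.7 + 180) mod 360 = 292.7 degrees

292.7 degrees


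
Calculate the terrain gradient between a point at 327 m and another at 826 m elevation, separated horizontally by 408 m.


gradient = (826 - 327) / 408 = 499 / 408 = 1.223

1.223


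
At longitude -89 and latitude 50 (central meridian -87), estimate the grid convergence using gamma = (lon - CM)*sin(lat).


gamma = (-89 - -87) * sin(50) = -2 * 0.766044 = -1.532 degrees

-1.532 degrees


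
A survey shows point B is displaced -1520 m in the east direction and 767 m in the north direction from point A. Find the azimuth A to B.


az = atan2(-1520, 767) = -63.2 deg
adjusted to 0-360: 296.8 degrees

296.8 degrees


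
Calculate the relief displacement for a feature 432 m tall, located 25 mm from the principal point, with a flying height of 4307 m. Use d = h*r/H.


d = h * r / H = 432 * 25 / 4307 = 2.51 mm

2.51 mm


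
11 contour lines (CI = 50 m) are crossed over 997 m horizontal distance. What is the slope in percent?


elevation change = 11 * 50 = 550 m
slope = 550 / 997 * 100 = 55.2%

55.2%


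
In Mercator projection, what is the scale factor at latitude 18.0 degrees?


SF = 1 / cos(18.0) = 1 / 0.951057 = 1.051

1.051


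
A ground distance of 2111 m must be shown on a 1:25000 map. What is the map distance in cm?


map_cm = 2111 * 100 / 25000 = 8.444 cm ≈ 8.44 cm

8.44 cm


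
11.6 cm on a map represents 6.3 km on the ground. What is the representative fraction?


ground = 6.3 km = 630000 cm; RF denominator = ground / map = 630000 / 11.6 ≈ 54310; RF = 1:54310

1:54310


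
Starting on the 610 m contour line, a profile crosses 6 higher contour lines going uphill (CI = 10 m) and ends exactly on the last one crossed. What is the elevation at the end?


elevation = 610 + 6 * 10 = 670 m

670 m


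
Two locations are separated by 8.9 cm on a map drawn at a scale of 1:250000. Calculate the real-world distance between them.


ground = 8.9 cm * 250000 / 100 = 22250.0 m = 22.25 km

22.25 km


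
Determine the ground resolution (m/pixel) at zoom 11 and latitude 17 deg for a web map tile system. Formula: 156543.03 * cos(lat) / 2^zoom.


res = 156543.03 * cos(17) / 2^11 = 156543.03 * 0.95630476 / 2048 = 73.1 m/pixel

73.1 m/pixel


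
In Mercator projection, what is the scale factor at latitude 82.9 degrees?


SF = 1 / cos(82.9) = 1 / 0.123601 = 8.091

8.091


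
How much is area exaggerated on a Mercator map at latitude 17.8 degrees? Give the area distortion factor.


area_distortion = 1/cos^2(17.8) = 1.103

1.103


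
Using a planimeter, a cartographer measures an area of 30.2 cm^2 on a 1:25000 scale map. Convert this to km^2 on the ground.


ground_area = 30.2 * (25000/100)^2 = 1887500.0 m^2 = 1.8875 km^2 ≈ 1.888 km^2

1.888 km^2


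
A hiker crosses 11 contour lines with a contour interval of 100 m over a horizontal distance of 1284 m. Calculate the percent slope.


elevation change = 11 * 100 = 1100 m
slope = 1100 / 1284 * 100 = 85.7%

85.7%


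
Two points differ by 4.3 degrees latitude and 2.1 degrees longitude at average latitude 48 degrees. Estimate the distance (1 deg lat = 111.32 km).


dlat_km = 4.3 * 111.32 = 478.676
dlon_km = 2.1 * 111.32 * cos(48) ≈ 156.424
dist = sqrt(478.676^2 + 156.424^2) ≈ 503.6 km

503.6 km


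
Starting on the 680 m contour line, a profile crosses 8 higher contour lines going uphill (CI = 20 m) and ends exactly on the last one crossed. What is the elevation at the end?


elevation = 680 + 8 * 20 = 840 m

840 m


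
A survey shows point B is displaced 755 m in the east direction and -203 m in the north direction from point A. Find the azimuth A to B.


az = atan2(755, -203) = 105.0 deg
adjusted to 0-360: 105.0 degrees

105.0 degrees


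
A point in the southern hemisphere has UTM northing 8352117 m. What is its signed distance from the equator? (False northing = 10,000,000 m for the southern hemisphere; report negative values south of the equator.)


For southern: actual = 8352117 - 10000000 = -1647883 m

-1647883 m


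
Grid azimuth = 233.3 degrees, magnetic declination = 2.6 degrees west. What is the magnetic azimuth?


magnetic azimuth = grid azimuth - declination (east +ve)
mag_az = 233.3 - -2.6 = 235.9 degrees

235.9 degrees


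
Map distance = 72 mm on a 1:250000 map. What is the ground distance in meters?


ground = 72 mm * 250000 / 1000 = 18000.0 m

18000.0 m


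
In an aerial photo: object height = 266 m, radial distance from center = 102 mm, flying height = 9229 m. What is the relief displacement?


d = h * r / H = 266 * 102 / 9229 = 2.94 mm

2.94 mm


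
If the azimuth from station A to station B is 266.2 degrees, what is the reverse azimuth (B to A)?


back azimuth = (266.2 + 180) mod 360 = 86.2 degrees

86.2 degrees


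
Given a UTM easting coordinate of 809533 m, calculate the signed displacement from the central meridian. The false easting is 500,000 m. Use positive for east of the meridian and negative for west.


displacement = 809533 - 500000 = 309533 m

309533 m


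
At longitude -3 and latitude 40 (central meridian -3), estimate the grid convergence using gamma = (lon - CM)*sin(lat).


gamma = (-3 - -3) * sin(40) = 0 * 0.642788 = 0.0 degrees

0.0 degrees


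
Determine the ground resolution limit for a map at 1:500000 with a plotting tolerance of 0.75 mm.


ground = 0.75 mm * 500000 / 1000 = 375.0 m

375.0 m


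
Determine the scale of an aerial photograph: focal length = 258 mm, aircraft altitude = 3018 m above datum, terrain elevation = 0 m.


scale = f / (H - h) = 258 mm / 3018 m = 258 / 3018000 = 1:11698

1:11698


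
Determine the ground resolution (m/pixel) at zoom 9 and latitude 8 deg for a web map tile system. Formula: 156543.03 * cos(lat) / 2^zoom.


res = 156543.03 * cos(8) / 2^9 = 156543.03 * 0.99026807 / 512 = 302.77 m/pixel

302.77 m/pixel


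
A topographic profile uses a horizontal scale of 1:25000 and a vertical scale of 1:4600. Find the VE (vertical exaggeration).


VE = horizontal_scale / vertical_scale = 25000 / 4600 ≈ 5.4

5.4x


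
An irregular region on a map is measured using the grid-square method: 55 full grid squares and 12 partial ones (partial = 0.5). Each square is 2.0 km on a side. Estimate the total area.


effective squares = 55 + 12 * 0.5 = 61.0
area = 61.0 * 4.0 = 244.0 km^2

244.0 km^2


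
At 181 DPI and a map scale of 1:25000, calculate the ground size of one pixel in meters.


pixel_cm = 2.54 / 181 ≈ 0.014033 cm
ground = pixel_cm * 25000 / 100 = 2.54 * 25000 / (181 * 100) = 63500 / 18100 ≈ 3.51 m

3.51 m


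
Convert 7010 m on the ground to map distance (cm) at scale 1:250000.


map_cm = 7010 * 100 / 250000 = 2.804 cm ≈ 2.8 cm

2.8 cm


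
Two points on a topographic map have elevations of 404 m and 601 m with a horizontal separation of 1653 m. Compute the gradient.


gradient = (601 - 404) / 1653 = 197 / 1653 = 0.1192

0.1192


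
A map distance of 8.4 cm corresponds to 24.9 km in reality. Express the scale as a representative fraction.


ground = 24.9 km = 2490000 cm; RF denominator = ground / map = 2490000 / 8.4 ≈ 296429; RF = 1:296429

1:296429


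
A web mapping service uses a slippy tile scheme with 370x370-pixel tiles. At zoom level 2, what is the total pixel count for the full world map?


tiles per axis = 2^2 = 4
total tiles = 4^2 = 16
pixels per axis = 4 * 370 = 1480
total pixels = 1480^2 = 2190400

2190400 pixels


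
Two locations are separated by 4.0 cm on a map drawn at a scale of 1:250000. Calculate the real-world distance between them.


ground = 4.0 cm * 250000 / 100 = 10000.0 m = 10.0 km

10.0 km


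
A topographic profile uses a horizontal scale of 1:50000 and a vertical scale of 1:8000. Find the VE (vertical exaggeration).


VE = horizontal_scale / vertical_scale = 50000 / 8000 = 6.25

6.25x


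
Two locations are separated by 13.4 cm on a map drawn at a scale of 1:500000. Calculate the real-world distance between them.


ground = 13.4 cm * 500000 / 100 = 67000.0 m = 67.0 km

67.0 km


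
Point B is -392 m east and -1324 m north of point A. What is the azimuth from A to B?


az = atan2(-392, -1324) = -163.5 deg
adjusted to 0-360: 196.5 degrees

196.5 degrees


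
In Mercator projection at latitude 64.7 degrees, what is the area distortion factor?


area_distortion = 1/cos^2(64.7) = 5.475

5.475


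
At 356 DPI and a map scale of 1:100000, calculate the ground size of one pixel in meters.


pixel_cm = 2.54 / 356 ≈ 0.007135 cm
ground = pixel_cm * 100000 / 100 = 2.54 * 100000 / (356 * 100) = 254000 / 35600 ≈ 7.13 m

7.13 m


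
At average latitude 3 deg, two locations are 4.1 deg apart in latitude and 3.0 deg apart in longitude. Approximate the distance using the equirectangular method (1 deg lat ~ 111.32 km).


dlat_km = 4.1 * 111.32 = 456.412
dlon_km = 3.0 * 111.32 * cos(3) ≈ 333.502
dist = sqrt(456.412^2 + 333.502^2) ≈ 565.3 km

565.3 km


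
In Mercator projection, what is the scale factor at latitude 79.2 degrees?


SF = 1 / cos(79.2) = 1 / 0.187381 = 5.337

5.337


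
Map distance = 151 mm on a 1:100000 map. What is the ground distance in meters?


ground = 151 mm * 100000 / 1000 = 15100.0 m

15100.0 m


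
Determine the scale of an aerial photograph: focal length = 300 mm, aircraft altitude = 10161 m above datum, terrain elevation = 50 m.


scale = f / (H - h) = 300 mm / 10111 m = 300 / 10111000 = 1:33703

1:33703


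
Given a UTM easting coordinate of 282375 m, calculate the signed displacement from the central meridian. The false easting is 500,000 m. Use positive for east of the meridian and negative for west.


displacement = 282375 - 500000 = -217625 m

-217625 m


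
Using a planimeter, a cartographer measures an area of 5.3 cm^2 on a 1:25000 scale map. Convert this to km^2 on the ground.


ground_area = 5.3 * (25000/100)^2 = 331250.0 m^2 = 0.33125 km^2 ≈ 0.331 km^2

0.331 km^2


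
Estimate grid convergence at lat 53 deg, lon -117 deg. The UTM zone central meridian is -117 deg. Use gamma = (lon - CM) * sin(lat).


gamma = (-117 - -117) * sin(53) = 0 * 0.798636 = 0.0 degrees

0.0 degrees


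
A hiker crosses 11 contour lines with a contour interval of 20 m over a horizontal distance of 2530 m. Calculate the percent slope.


elevation change = 11 * 20 = 220 m
slope = 220 / 2530 * 100 = 8.7%

8.7%


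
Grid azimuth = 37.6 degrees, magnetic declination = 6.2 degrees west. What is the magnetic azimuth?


magnetic azimuth = grid azimuth - declination (east +ve)
mag_az = 37.6 - -6.2 = 43.8 degrees

43.8 degrees


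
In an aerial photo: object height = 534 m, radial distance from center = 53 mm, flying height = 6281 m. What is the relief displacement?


d = h * r / H = 534 * 53 / 6281 = 4.51 mm

4.51 mm


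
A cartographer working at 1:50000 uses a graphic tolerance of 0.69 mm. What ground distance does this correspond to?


ground = 0.69 mm * 50000 / 1000 = 34.5 m

34.5 m


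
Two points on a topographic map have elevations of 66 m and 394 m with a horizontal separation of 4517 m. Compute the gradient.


gradient = (394 - 66) / 4517 = 328 / 4517 = 0.0726

0.0726


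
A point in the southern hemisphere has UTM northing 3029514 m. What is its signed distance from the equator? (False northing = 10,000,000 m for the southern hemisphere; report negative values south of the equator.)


For southern: actual = 3029514 - 10000000 = -6970486 m

-6970486 m


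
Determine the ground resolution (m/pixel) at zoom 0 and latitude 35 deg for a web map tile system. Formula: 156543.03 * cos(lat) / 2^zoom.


res = 156543.03 * cos(35) / 2^0 = 156543.03 * 0.81915204 / 1 = 128232.54 m/pixel

128232.54 m/pixel


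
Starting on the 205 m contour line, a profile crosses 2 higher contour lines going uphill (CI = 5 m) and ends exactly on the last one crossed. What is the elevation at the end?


elevation = 205 + 2 * 5 = 215 m

215 m


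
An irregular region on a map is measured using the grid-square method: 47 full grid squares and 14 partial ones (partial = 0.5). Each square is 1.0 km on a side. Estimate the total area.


effective squares = 47 + 14 * 0.5 = 54.0
area = 54.0 * 1.0 = 54.0 km^2

54.0 km^2


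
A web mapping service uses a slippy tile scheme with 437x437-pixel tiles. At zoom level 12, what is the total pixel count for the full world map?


tiles per axis = 2^12 = 4096
total tiles = 4096^2 = 16777216
pixels per axis = 4096 * 437 = 1789952
total pixels = 1789952^2 = 3203928162304

3203928162304 pixels


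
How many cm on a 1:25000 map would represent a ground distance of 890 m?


map_cm = 890 * 100 / 25000 = 3.56 cm

3.56 cm


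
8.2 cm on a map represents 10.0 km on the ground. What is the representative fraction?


ground = 10.0 km = 1000000 cm; RF denominator = ground / map = 1000000 / 8.2 ≈ 121951; RF = 1:121951

1:121951


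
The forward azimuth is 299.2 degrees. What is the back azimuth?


back azimuth = (299.2 + 180) mod 360 = 119.2 degrees

119.2 degrees


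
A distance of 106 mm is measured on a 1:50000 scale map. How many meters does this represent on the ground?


ground = 106 mm * 50000 / 1000 = 5300.0 m

5300.0 m


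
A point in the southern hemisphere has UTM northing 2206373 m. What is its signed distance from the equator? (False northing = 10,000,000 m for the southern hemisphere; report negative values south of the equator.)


For southern: actual = 2206373 - 10000000 = -7793627 m

-7793627 m


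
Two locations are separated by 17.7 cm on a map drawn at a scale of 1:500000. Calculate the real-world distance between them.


ground = 17.7 cm * 500000 / 100 = 88500.0 m = 88.5 km

88.5 km


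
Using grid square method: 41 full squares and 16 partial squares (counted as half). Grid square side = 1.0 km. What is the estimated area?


effective squares = 41 + 16 * 0.5 = 49.0
area = 49.0 * 1.0 = 49.0 km^2

49.0 km^2


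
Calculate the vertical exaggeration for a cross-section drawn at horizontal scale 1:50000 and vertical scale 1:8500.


VE = horizontal_scale / vertical_scale = 50000 / 8500 ≈ 5.9

5.9x


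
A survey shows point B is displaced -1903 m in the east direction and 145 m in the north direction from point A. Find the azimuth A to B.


az = atan2(-1903, 145) = -85.6 deg
adjusted to 0-360: 274.4 degrees

274.4 degrees


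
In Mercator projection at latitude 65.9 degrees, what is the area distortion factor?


area_distortion = 1/cos^2(65.9) = 5.998

5.998


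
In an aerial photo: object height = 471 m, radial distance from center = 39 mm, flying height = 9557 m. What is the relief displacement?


d = h * r / H = 471 * 39 / 9557 = 1.92 mm

1.92 mm


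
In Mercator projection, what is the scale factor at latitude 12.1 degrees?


SF = 1 / cos(12.1) = 1 / 0.977783 = 1.023

1.023


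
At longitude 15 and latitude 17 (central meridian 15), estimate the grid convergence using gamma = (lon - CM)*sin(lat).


gamma = (15 - 15) * sin(17) = 0 * 0.292372 = 0.0 degrees

0.0 degrees


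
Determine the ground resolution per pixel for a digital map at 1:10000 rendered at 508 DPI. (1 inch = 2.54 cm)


pixel_cm = 2.54 / 508 = 0.005 cm
ground = pixel_cm * 10000 / 100 = 2.54 * 10000 / (508 * 100) = 25400 / 50800 = 0.5 m

0.5 m


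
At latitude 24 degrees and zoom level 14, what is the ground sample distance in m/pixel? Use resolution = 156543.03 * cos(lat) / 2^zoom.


res = 156543.03 * cos(24) / 2^14 = 156543.03 * 0.91354546 / 16384 = 8.73 m/pixel

8.73 m/pixel


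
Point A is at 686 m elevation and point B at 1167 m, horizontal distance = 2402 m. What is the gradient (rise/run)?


gradient = (1167 - 686) / 2402 = 481 / 2402 = 0.2002

0.2002


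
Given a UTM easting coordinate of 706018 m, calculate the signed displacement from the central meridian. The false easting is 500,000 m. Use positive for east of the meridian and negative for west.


displacement = 706018 - 500000 = 206018 m

206018 m


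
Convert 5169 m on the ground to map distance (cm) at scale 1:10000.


map_cm = 5169 * 100 / 10000 = 51.69 cm

51.69 cm


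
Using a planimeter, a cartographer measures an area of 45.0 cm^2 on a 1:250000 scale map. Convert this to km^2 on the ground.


ground_area = 45.0 * (250000/100)^2 = 281250000.0 m^2 = 281.25 km^2

281.25 km^2


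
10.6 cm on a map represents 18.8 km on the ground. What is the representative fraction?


ground = 18.8 km = 1880000 cm; RF denominator = ground / map = 1880000 / 10.6 ≈ 177358; RF = 1:177358

1:177358


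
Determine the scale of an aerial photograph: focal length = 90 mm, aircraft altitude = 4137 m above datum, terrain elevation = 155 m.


scale = f / (H - h) = 90 mm / 3982 m = 90 / 3982000 = 1:44244

1:44244


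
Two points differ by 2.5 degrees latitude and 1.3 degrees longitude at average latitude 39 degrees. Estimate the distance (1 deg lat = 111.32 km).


dlat_km = 2.5 * 111.32 = 278.3
dlon_km = 1.3 * 111.32 * cos(39) ≈ 112.465
dist = sqrt(278.3^2 + 112.465^2) ≈ 300.2 km

300.2 km


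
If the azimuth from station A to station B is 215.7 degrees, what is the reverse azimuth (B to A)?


back azimuth = (215.7 + 180) mod 360 = 35.7 degrees

35.7 degrees


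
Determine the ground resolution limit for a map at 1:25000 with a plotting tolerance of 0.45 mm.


ground = 0.45 mm * 25000 / 1000 = 11.25 m

11.25 m


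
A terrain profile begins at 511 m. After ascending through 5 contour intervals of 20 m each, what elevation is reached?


elevation = 511 + 5 * 20 = 611 m

611 m


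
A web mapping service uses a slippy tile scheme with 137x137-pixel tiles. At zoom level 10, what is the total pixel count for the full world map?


tiles per axis = 2^10 = 1024
total tiles = 1024^2 = 1048576
pixels per axis = 1024 * 137 = 140288
total pixels = 140288^2 = 19680722944

19680722944 pixels


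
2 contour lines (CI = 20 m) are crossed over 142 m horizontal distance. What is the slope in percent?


elevation change = 2 * 20 = 40 m
slope = 40 / 142 * 100 = 28.2%

28.2%


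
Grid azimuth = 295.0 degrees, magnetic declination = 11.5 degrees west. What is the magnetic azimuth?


magnetic azimuth = grid azimuth - declination (east +ve)
mag_az = 295.0 - -11.5 = 306.5 degrees

306.5 degrees


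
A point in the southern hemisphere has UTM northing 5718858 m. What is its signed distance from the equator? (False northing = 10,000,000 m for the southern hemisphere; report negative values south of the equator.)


For southern: actual = 5718858 - 10000000 = -4281142 m

-4281142 m


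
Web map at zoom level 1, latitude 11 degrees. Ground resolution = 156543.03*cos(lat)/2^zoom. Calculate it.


res = 156543.03 * cos(11) / 2^1 = 156543.03 * 0.98162718 / 2 = 76833.45 m/pixel

76833.45 m/pixel


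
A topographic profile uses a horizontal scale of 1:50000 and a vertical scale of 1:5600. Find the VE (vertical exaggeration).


VE = horizontal_scale / vertical_scale = 50000 / 5600 ≈ 8.9

8.9x


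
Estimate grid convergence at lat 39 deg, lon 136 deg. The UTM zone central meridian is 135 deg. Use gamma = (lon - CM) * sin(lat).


gamma = (136 - 135) * sin(39) = 1 * 0.62932 = 0.629 degrees

0.629 degrees


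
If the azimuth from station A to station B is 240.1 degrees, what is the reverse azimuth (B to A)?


back azimuth = (240.1 + 180) mod 360 = 60.1 degrees

60.1 degrees


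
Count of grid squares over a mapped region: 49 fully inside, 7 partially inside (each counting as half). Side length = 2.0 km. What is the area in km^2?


effective squares = 49 + 7 * 0.5 = 52.5
area = 52.5 * 4.0 = 210.0 km^2

210.0 km^2


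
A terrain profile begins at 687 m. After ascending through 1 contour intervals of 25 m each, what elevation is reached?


elevation = 687 + 1 * 25 = 712 m

712 m


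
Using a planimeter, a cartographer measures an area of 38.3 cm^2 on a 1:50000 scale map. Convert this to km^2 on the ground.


ground_area = 38.3 * (50000/100)^2 = 9575000.0 m^2 = 9.575 km^2

9.575 km^2


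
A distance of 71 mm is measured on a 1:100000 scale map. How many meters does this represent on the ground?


ground = 71 mm * 100000 / 1000 = 7100.0 m

7100.0 m


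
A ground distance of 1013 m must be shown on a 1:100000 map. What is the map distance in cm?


map_cm = 1013 * 100 / 100000 = 1.013 cm ≈ 1.01 cm

1.01 cm


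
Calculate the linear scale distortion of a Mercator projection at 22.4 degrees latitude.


SF = 1 / cos(22.4) = 1 / 0.924546 = 1.082

1.082


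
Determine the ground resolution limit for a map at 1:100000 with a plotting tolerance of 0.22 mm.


ground = 0.22 mm * 100000 / 1000 = 22.0 m

22.0 m


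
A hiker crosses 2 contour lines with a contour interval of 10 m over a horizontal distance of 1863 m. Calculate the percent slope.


elevation change = 2 * 10 = 20 m
slope = 20 / 1863 * 100 = 1.1%

1.1%


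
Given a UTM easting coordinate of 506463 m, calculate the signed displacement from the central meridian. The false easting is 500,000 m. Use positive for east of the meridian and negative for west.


displacement = 506463 - 500000 = 6463 m

6463 m


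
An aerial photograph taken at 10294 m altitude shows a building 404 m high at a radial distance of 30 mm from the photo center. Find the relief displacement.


d = h * r / H = 404 * 30 / 10294 = 1.18 mm

1.18 mm


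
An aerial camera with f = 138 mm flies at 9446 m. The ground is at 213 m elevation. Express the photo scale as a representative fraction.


scale = f / (H - h) = 138 mm / 9233 m = 138 / 9233000 = 1:66906

1:66906


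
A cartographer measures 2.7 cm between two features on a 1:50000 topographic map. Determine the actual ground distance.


ground = 2.7 cm * 50000 / 100 = 1350.0 m = 1.35 km

1.35 km


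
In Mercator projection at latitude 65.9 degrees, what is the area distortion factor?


area_distortion = 1/cos^2(65.9) = 5.998

5.998


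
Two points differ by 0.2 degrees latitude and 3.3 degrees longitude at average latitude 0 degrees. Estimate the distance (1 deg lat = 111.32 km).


dlat_km = 0.2 * 111.32 = 22.264
dlon_km = 3.3 * 111.32 * cos(0) ≈ 367.356
dist = sqrt(22.264^2 + 367.356^2) ≈ 368.0 km

368.0 km


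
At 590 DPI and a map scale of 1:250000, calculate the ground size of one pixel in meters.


pixel_cm = 2.54 / 590 ≈ 0.004305 cm
ground = pixel_cm * 250000 / 100 = 2.54 * 250000 / (590 * 100) = 635000 / 59000 ≈ 10.76 m

10.76 m


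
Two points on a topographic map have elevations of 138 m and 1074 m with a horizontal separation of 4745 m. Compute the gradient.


gradient = (1074 - 138) / 4745 = 936 / 4745 = 0.1973

0.1973


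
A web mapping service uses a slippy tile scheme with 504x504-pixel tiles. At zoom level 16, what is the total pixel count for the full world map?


tiles per axis = 2^16 = 65536
total tiles = 65536^2 = 4294967296
pixels per axis = 65536 * 504 = 33030144
total pixels = 33030144^2 = 1090990412660736

1090990412660736 pixels


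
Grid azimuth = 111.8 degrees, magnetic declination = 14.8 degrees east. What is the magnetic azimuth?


magnetic azimuth = grid azimuth - declination (east +ve)
mag_az = 111.8 - 14.8 = 97.0 degrees

97.0 degrees


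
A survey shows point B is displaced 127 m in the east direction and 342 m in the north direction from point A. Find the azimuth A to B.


az = atan2(127, 342) = 20.4 deg
adjusted to 0-360: 20.4 degrees

20.4 degrees


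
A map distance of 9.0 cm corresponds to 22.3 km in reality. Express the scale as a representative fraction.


ground = 22.3 km = 2230000 cm; RF denominator = ground / map = 2230000 / 9.0 ≈ 247778; RF = 1:247778

1:247778


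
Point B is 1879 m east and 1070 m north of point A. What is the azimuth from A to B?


az = atan2(1879, 1070) = 60.3 deg
adjusted to 0-360: 60.3 degrees

60.3 degrees


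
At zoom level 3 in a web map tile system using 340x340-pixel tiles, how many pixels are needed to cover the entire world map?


tiles per axis = 2^3 = 8
total tiles = 8^2 = 64
pixels per axis = 8 * 340 = 2720
total pixels = 2720^2 = 7398400

7398400 pixels


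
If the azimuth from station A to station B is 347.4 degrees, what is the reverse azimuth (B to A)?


back azimuth = (347.4 + 180) mod 360 = 167.4 degrees

167.4 degrees


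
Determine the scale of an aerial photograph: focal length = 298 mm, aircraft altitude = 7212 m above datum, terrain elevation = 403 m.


scale = f / (H - h) = 298 mm / 6809 m = 298 / 6809000 = 1:22849

1:22849


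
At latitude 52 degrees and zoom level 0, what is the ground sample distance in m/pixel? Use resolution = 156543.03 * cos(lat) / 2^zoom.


res = 156543.03 * cos(52) / 2^0 = 156543.03 * 0.61566148 / 1 = 96377.51 m/pixel

96377.51 m/pixel


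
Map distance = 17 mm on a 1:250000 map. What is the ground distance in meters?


ground = 17 mm * 250000 / 1000 = 4250.0 m

4250.0 m


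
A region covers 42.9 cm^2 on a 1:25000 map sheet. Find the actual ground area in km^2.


ground_area = 42.9 * (25000/100)^2 = 2681250.0 m^2 = 2.68125 km^2 ≈ 2.681 km^2

2.681 km^2


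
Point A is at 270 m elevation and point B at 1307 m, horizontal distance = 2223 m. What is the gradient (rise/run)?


gradient = (1307 - 270) / 2223 = 1037 / 2223 = 0.4665

0.4665


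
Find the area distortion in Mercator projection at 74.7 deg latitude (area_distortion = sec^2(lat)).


area_distortion = 1/cos^2(74.7) = 14.362

14.362


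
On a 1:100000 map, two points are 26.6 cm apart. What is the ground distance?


ground = 26.6 cm * 100000 / 100 = 26600.0 m = 26.6 km

26.6 km


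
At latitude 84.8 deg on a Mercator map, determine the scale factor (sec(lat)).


SF = 1 / cos(84.8) = 1 / 0.090633 = 11.034

11.034


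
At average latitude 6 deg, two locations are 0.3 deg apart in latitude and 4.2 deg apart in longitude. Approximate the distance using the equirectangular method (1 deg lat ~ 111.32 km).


dlat_km = 0.3 * 111.32 = 33.396
dlon_km = 4.2 * 111.32 * cos(6) ≈ 464.983
dist = sqrt(33.396^2 + 464.983^2) ≈ 466.2 km

466.2 km


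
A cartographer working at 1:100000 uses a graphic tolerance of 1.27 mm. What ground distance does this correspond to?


ground = 1.27 mm * 100000 / 1000 = 127.0 m

127.0 m


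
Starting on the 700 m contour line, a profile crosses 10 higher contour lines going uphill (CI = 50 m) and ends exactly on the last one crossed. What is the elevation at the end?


elevation = 700 + 10 * 50 = 1200 m

1200 m


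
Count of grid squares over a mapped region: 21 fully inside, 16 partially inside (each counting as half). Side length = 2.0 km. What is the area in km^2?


effective squares = 21 + 16 * 0.5 = 29.0
area = 29.0 * 4.0 = 116.0 km^2

116.0 km^2


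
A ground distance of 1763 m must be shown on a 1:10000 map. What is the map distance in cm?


map_cm = 1763 * 100 / 10000 = 17.63 cm

17.63 cm


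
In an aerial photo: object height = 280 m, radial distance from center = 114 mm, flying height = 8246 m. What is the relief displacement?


d = h * r / H = 280 * 114 / 8246 = 3.87 mm

3.87 mm


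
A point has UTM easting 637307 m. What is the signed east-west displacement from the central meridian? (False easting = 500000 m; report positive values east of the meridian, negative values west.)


displacement = 637307 - 500000 = 137307 m

137307 m


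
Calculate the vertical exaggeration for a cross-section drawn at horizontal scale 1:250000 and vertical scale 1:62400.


VE = horizontal_scale / vertical_scale = 250000 / 62400 ≈ 4.0

4.0x


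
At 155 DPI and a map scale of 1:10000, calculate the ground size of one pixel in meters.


pixel_cm = 2.54 / 155 ≈ 0.016387 cm
ground = pixel_cm * 10000 / 100 = 2.54 * 10000 / (155 * 100) = 25400 / 15500 ≈ 1.64 m

1.64 m


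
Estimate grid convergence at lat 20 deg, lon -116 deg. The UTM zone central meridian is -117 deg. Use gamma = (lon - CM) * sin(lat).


gamma = (-116 - -117) * sin(20) = 1 * 0.34202 = 0.342 degrees

0.342 degrees


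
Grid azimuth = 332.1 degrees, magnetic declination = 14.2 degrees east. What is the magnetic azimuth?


magnetic azimuth = grid azimuth - declination (east +ve)
mag_az = 332.1 - 14.2 = 317.9 degrees

317.9 degrees


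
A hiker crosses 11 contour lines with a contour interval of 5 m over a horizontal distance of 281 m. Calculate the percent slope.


elevation change = 11 * 5 = 55 m
slope = 55 / 281 * 100 = 19.6%

19.6%


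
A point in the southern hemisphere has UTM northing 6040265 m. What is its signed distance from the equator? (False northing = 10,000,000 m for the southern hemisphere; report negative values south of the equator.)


For southern: actual = 6040265 - 10000000 = -3959735 m

-3959735 m


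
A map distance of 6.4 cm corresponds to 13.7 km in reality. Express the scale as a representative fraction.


ground = 13.7 km = 1370000 cm; RF denominator = ground / map = 1370000 / 6.4 ≈ 214063; RF = 1:214063

1:214063


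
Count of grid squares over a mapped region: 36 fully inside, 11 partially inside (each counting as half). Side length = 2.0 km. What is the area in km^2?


effective squares = 36 + 11 * 0.5 = 41.5
area = 41.5 * 4.0 = 166.0 km^2

166.0 km^2


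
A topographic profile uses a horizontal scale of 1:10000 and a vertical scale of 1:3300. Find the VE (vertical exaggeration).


VE = horizontal_scale / vertical_scale = 10000 / 3300 ≈ 3.0

3.0x


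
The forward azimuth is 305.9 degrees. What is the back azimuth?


back azimuth = (305.9 + 180) mod 360 = 125.9 degrees

125.9 degrees


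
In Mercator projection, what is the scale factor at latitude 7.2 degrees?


SF = 1 / cos(7.2) = 1 / 0.992115 = 1.008

1.008


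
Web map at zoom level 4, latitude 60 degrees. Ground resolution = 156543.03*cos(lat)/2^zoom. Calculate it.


res = 156543.03 * cos(60) / 2^4 = 156543.03 * 0.5 / 16 = 4891.97 m/pixel

4891.97 m/pixel


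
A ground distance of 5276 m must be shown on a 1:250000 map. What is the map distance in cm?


map_cm = 5276 * 100 / 250000 = 2.1104 cm ≈ 2.11 cm

2.11 cm


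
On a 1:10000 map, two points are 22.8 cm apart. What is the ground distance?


ground = 22.8 cm * 10000 / 100 = 2280.0 m = 2.28 km

2.28 km


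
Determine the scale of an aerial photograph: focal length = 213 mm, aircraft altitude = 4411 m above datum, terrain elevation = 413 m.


scale = f / (H - h) = 213 mm / 3998 m = 213 / 3998000 = 1:18770

1:18770


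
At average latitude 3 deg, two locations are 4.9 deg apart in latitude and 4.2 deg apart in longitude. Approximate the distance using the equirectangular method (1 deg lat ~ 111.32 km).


dlat_km = 4.9 * 111.32 = 545.468
dlon_km = 4.2 * 111.32 * cos(3) ≈ 466.903
dist = sqrt(545.468^2 + 466.903^2) ≈ 718.0 km

718.0 km


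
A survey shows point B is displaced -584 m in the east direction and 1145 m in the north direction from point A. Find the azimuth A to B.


az = atan2(-584, 1145) = -27.0 deg
adjusted to 0-360: 333.0 degrees

333.0 degrees


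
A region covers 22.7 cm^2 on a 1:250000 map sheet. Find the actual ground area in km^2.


ground_area = 22.7 * (250000/100)^2 = 141875000.0 m^2 = 141.875 km^2

141.875 km^2


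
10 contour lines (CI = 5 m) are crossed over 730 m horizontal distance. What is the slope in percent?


elevation change = 10 * 5 = 50 m
slope = 50 / 730 * 100 = 6.8%

6.8%


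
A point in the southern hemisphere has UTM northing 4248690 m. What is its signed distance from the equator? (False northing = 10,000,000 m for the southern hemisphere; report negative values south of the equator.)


For southern: actual = 4248690 - 10000000 = -5751310 m

-5751310 m
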